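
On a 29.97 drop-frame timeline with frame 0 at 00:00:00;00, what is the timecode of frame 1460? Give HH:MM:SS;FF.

00:00:48;20

Each 10-minute DF block holds 10 × 60 × 30 − 9 × 2 = 17982 frames. 1460 ÷ 17982 → 0 full blocks, remainder 1460.
Within the partial block the first minute is 1800 frames and each further minute 1798, so 0 further minute boundaries passed. Total skipped labels = 18 × 0 + 2 × 0 = 0.
Non-drop label index = 1460 + 0 = 1460; at 30 labels/s that is 00:00:48:20, i.e. DF 00:00:48;20.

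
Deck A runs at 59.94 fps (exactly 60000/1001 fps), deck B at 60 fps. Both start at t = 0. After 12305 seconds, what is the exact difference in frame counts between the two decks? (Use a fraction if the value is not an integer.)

A emits 60000/1001 × 12305 = 738300000/1001 frames; B emits 60 × 12305 = 738300.
Difference = 738300/1001 frames (≈ 737.5624); B is ahead of A.

738300/1001 frames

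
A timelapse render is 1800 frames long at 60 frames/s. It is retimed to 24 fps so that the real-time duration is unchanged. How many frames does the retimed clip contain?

Target frames = source frames × (target rate / source rate) = 1800 × (24)/(60) = 1800 × 2/5 = 720.

720 frames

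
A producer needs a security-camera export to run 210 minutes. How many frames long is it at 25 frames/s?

210 min = 12600 s.
Frames = 12600 × 25 = 315000.

315000 frames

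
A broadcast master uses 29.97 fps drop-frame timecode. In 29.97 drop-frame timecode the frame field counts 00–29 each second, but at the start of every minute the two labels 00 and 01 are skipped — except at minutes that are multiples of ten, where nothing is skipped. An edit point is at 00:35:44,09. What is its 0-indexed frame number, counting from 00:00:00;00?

64265

As if non-drop at 30 labels/s: (0 × 3600 + 35 × 60 + 44) × 30 + 9 = 64329.
Minute boundaries passed: 35; those not divisible by 10: 35 − 3 = 32; dropped labels = 2 × 32 = 64.
Actual frame index = 64329 − 64 = 64265.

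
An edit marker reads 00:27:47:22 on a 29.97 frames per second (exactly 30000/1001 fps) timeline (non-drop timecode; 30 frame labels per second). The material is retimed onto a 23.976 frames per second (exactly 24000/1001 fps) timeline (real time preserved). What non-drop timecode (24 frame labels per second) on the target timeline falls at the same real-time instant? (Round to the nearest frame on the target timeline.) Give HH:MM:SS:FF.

00:27:47:18

Source frame index: (0×3600 + 27×60 + 47) × 30 + 22 = 50032.
Real time: 50032 / (30000/1001) = 3130127/1875 s.
Target frame: (3130127/1875) × (24000/1001) = 200128/5 ≈ 40025.600 → 40026.
At 24 labels/s: frame 40026 → 00:27:47:18.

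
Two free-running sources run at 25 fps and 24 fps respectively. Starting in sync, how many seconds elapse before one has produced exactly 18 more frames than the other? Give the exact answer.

The gap grows by |24 − 25| = 1 frame per second.
Time for a 18-frame gap: 18 ÷ (1) = 18 s.

18 seconds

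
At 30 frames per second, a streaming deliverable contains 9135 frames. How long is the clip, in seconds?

304.5 seconds

Running time = 9135 / (30) = 304.5 s.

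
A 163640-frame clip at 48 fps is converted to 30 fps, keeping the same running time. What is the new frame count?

Target frames = source frames × (target rate / source rate) = 163640 × (30)/(48) = 163640 × 5/8 = 102275.

102275 frames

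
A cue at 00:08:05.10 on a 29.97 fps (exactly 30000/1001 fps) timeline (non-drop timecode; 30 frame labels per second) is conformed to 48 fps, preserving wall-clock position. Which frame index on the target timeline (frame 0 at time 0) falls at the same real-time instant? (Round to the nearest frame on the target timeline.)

frame 23319

Source frame index: (0×3600 + 8×60 + 5) × 30 + 10 = 14560.
Real time: 14560 / (30000/1001) = 182182/375 s.
Target frame: (182182/375) × (48) = 2914912/125 ≈ 23319.296 → 23319.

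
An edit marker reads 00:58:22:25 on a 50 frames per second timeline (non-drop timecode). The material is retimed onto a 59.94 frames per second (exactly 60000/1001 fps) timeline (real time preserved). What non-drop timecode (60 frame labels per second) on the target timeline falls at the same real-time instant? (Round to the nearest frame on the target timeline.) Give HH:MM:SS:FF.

00:58:19:00

Source frame index: (0×3600 + 58×60 + 22) × 50 + 25 = 175125.
Real time: 175125 / (50) = 7005/2 s.
Target frame: (7005/2) × (60000/1001) = 210150000/1001 ≈ 209940.060 → 209940.
At 60 labels/s: frame 209940 → 00:58:19:00.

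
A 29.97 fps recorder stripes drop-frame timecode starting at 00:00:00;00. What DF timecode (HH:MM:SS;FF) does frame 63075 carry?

00:35:04;19

Ten DF minutes hold 17982 frames, so frame 63075 lies in block 3 (frames 53946–71927) with 9129 frames into that block.
The block's first minute is 1800 frames and the rest 1798 each; 9129 frames reaches minute 5, so 3 × 18 + 5 × 2 = 64 labels have been skipped so far.
Adding those back, label number 63075 + 64 = 63139 at 30 labels/s is 2104 s + 19 f = 0 h 35 min 4 s frame 19, i.e. 00:35:04;19.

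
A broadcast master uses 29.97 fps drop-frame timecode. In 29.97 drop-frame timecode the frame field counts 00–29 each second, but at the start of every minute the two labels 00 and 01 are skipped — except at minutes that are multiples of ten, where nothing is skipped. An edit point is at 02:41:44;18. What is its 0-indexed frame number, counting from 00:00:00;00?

290848

As if non-drop at 30 labels/s: (2 × 3600 + 41 × 60 + 44) × 30 + 18 = 291138.
Minute boundaries passed: 161; those not divisible by 10: 161 − 16 = 145; dropped labels = 2 × 145 = 290.
Actual frame index = 291138 − 290 = 290848.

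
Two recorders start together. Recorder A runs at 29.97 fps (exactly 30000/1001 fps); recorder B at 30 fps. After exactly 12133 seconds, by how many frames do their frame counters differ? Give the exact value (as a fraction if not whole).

33090/91 frames

A emits 30000/1001 × 12133 = 33090000/91 frames; B emits 30 × 12133 = 363990.
Difference = 33090/91 frames (≈ 363.6264); B is ahead of A.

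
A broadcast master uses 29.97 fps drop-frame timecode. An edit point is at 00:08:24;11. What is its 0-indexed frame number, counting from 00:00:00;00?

15115

Complete 10-minute blocks: 0, each 17982 frames → 0.
Remaining 8 whole minutes in the current block: 1800 + 7 × 1798 = 14386 frames.
Within the current minute: 24 × 30 + 11 − 2 = 729 (labels ;00/;01 skipped at this minute). Total = 0 + 14386 + 729 = 15115.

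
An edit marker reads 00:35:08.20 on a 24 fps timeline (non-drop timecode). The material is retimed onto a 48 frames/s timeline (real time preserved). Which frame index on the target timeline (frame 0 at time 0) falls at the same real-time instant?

Source frame index: (0×3600 + 35×60 + 8) × 24 + 20 = 50612.
Real time: 50612 / (24) = 12653/6 s.
Target frame: (12653/6) × (48) = 101224.

frame 101224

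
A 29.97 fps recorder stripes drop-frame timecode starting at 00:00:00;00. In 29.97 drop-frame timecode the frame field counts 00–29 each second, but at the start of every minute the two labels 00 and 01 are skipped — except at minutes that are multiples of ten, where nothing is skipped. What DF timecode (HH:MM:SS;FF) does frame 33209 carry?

Ten DF minutes hold 17982 frames, so frame 33209 lies in block 1 (frames 17982–35963) with 15227 frames into that block.
The block's first minute is 1800 frames and the rest 1798 each; 15227 frames reaches minute 8, so 1 × 18 + 8 × 2 = 34 labels have been skipped so far.
Adding those back, label number 33209 + 34 = 33243 at 30 labels/s is 1108 s + 3 f = 0 h 18 min 28 s frame 3, i.e. 00:18:28;03.

00:18:28;03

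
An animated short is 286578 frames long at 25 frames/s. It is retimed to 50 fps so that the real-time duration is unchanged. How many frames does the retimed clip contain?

Frames at target rate = 286578 × (50) / (25) = 573156.

573156 frames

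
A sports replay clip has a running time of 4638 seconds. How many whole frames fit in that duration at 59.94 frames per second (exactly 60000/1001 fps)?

Frames = 4638 × 60000/1001 = 278280000/1001 ≈ 278001.9980.
Complete frames: 278001.

278001 frames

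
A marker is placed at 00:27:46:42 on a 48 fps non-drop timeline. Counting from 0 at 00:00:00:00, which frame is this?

Total seconds to the label: (0 × 3600 + 27 × 60 + 46) = 1666.
Frame index = 1666 × 48 + 42 = 80010.

80010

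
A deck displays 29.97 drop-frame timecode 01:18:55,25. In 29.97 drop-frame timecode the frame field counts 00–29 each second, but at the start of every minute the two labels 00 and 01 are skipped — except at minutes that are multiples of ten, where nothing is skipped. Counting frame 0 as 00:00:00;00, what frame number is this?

Complete 10-minute blocks: 7, each 17982 frames → 125874.
Remaining 8 whole minutes in the current block: 1800 + 7 × 1798 = 14386 frames.
Within the current minute: 55 × 30 + 25 − 2 = 1673 (labels ;00/;01 skipped at this minute). Total = 125874 + 14386 + 1673 = 141933.

141933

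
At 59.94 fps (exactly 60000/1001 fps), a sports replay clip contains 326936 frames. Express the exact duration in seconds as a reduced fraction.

Running time = 326936 ÷ (60000/1001) = 326936 × 1001/60000 = 40907867/7500 s.

40907867/7500 seconds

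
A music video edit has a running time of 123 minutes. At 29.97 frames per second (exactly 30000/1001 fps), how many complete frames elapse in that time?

123 min = 7380 s.
Frames = 7380 × 30000/1001 = 221400000/1001 ≈ 221178.8212.
Complete frames: 221178.

221178 frames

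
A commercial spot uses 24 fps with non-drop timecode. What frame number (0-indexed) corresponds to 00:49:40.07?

frame 71527

Total seconds to the label: (0 × 3600 + 49 × 60 + 40) = 2980.
Frame index = 2980 × 24 + 7 = 71527.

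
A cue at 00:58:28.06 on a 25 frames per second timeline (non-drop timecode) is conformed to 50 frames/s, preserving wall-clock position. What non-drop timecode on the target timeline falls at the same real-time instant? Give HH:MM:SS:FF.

00:58:28:12

Source frame index: (0×3600 + 58×60 + 28) × 25 + 6 = 87706.
Real time: 87706 / (25) = 87706/25 s.
Target frame: (87706/25) × (50) = 175412.
At 50 labels/s: frame 175412 → 00:58:28:12.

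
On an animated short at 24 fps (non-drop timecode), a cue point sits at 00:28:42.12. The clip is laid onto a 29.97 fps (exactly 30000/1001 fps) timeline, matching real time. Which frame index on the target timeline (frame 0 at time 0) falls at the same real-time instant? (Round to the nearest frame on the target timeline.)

Source frame index: (0×3600 + 28×60 + 42) × 24 + 12 = 41340.
Real time: 41340 / (24) = 3445/2 s.
Target frame: (3445/2) × (30000/1001) = 3975000/77 ≈ 51623.377 → 51623.

frame 51623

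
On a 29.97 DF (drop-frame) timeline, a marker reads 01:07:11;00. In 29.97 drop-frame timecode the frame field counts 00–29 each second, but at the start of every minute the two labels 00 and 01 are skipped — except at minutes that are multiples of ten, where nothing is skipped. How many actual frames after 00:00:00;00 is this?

120808

Complete 10-minute blocks: 6, each 17982 frames → 107892.
Remaining 7 whole minutes in the current block: 1800 + 6 × 1798 = 12588 frames.
Within the current minute: 11 × 30 + 0 − 2 = 328 (labels ;00/;01 skipped at this minute). Total = 107892 + 12588 + 328 = 120808.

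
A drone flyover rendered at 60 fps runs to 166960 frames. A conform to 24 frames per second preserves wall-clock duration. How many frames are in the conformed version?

Target frames = source frames × (target rate / source rate) = 166960 × (24)/(60) = 166960 × 2/5 = 66784.

66784 frames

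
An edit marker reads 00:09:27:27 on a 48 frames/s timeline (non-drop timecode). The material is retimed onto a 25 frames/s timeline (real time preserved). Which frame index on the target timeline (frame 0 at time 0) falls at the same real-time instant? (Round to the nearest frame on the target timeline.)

frame 14189

Source frame index: (0×3600 + 9×60 + 27) × 48 + 27 = 27243.
Real time: 27243 / (48) = 9081/16 s.
Target frame: (9081/16) × (25) = 227025/16 ≈ 14189.062 → 14189.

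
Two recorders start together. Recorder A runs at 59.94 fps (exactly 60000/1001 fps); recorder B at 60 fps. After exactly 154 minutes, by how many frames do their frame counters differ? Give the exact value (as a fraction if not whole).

154 min = 9240 s.
A emits 60000/1001 × 9240 = 7200000/13 frames; B emits 60 × 9240 = 554400.
Difference = 7200/13 frames (≈ 553.8462); B is ahead of A.

7200/13 frames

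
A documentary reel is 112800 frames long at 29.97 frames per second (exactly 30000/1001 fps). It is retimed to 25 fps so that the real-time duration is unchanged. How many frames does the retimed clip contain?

94094 frames

Target frames = source frames × (target rate / source rate) = 112800 × (25)/(30000/1001) = 112800 × 1001/1200 = 94094.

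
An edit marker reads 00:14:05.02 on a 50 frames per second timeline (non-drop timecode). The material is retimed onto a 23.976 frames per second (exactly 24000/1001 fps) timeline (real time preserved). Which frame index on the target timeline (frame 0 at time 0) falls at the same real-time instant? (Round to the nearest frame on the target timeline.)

Source frame index: (0×3600 + 14×60 + 5) × 50 + 2 = 42252.
Real time: 42252 / (50) = 21126/25 s.
Target frame: (21126/25) × (24000/1001) = 2897280/143 ≈ 20260.699 → 20261.

frame 20261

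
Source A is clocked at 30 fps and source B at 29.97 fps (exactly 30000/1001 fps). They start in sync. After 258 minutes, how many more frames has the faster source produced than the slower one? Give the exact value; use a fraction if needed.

464400/1001 frames

258 min = 15480 s.
A emits 30 × 15480 = 464400 frames; B emits 30000/1001 × 15480 = 464400000/1001.
Difference = 464400/1001 frames (≈ 463.9361); B is behind A.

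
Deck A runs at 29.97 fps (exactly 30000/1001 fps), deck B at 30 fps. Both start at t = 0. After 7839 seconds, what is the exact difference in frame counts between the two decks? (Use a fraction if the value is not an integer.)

A emits 30000/1001 × 7839 = 18090000/77 frames; B emits 30 × 7839 = 235170.
Difference = 18090/77 frames (≈ 234.9351); B is ahead of A.

18090/77 frames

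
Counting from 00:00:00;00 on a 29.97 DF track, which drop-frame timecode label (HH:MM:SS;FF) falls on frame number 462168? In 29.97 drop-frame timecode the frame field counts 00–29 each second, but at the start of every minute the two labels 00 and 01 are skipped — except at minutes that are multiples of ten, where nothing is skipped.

04:17:01;02

Ten DF minutes hold 17982 frames, so frame 462168 lies in block 25 (frames 449550–467531) with 12618 frames into that block.
The block's first minute is 1800 frames and the rest 1798 each; 12618 frames reaches minute 7, so 25 × 18 + 7 × 2 = 464 labels have been skipped so far.
Adding those back, label number 462168 + 464 = 462632 at 30 labels/s is 15421 s + 2 f = 4 h 17 min 1 s frame 2, i.e. 04:17:01;02.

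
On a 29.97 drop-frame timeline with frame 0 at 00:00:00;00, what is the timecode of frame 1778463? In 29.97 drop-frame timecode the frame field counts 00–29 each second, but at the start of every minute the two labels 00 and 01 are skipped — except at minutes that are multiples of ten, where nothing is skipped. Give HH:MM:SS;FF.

Ten DF minutes hold 17982 frames, so frame 1778463 lies in block 98 (frames 1762236–1780217) with 16227 frames into that block.
The block's first minute is 1800 frames and the rest 1798 each; 16227 frames reaches minute 9, so 98 × 18 + 9 × 2 = 1782 labels have been skipped so far.
Adding those back, label number 1778463 + 1782 = 1780245 at 30 labels/s is 59341 s + 15 f = 16 h 29 min 1 s frame 15, i.e. 16:29:01;15.

16:29:01;15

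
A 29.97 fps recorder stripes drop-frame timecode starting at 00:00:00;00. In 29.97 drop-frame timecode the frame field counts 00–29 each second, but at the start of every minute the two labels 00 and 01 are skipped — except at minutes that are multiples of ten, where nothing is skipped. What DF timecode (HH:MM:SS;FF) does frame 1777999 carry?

Each 10-minute DF block holds 10 × 60 × 30 − 9 × 2 = 17982 frames. 1777999 ÷ 17982 → 98 full blocks, remainder 15763.
Within the partial block the first minute is 1800 frames and each further minute 1798, so 8 further minute boundaries passed. Total skipped labels = 18 × 98 + 2 × 8 = 1780.
Non-drop label index = 1777999 + 1780 = 1779779; at 30 labels/s that is 16:28:45:29, i.e. DF 16:28:45;29.

16:28:45;29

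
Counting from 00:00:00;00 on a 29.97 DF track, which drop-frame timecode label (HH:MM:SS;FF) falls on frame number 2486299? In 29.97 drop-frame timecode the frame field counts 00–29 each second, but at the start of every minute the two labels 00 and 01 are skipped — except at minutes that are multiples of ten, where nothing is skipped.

23:02:39;17

Each 10-minute DF block holds 10 × 60 × 30 − 9 × 2 = 17982 frames. 2486299 ÷ 17982 → 138 full blocks, remainder 4783.
Within the partial block the first minute is 1800 frames and each further minute 1798, so 2 further minute boundaries passed. Total skipped labels = 18 × 138 + 2 × 2 = 2488.
Non-drop label index = 2486299 + 2488 = 2488787; at 30 labels/s that is 23:02:39:17, i.e. DF 23:02:39;17.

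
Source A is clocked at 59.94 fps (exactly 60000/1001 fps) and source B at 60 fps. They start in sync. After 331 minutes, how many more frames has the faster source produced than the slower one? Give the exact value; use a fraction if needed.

1191600/1001 frames

331 min = 19860 s.
A emits 60000/1001 × 19860 = 1191600000/1001 frames; B emits 60 × 19860 = 1191600.
Difference = 1191600/1001 frames (≈ 1190.4096); B is ahead of A.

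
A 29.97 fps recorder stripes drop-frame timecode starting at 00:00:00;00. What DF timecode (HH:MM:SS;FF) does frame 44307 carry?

00:24:38;11

Ten DF minutes hold 17982 frames, so frame 44307 lies in block 2 (frames 35964–53945) with 8343 frames into that block.
The block's first minute is 1800 frames and the rest 1798 each; 8343 frames reaches minute 4, so 2 × 18 + 4 × 2 = 44 labels have been skipped so far.
Adding those back, label number 44307 + 44 = 44351 at 30 labels/s is 1478 s + 11 f = 0 h 24 min 38 s frame 11, i.e. 00:24:38;11.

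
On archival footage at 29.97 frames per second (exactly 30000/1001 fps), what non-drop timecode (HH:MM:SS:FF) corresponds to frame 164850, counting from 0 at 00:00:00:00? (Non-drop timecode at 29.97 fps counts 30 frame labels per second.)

164850 ÷ 30 = 5495 full seconds, remainder 0 frames.
5495 s = 1 h 31 min 35 s.
Timecode: 01:31:35:00.

01:31:35:00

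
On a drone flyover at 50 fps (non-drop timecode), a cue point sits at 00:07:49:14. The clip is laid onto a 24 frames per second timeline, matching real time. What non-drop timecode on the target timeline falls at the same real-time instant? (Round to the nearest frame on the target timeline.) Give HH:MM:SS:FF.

00:07:49:07

Source frame index: (0×3600 + 7×60 + 49) × 50 + 14 = 23464.
Real time: 23464 / (50) = 11732/25 s.
Target frame: (11732/25) × (24) = 281568/25 ≈ 11262.720 → 11263.
At 24 labels/s: frame 11263 → 00:07:49:07.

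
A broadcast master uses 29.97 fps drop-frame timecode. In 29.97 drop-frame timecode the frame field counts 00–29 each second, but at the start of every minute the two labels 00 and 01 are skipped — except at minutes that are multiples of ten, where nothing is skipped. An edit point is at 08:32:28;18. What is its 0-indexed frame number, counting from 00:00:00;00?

921536

Complete 10-minute blocks: 51, each 17982 frames → 917082.
Remaining 2 whole minutes in the current block: 1800 + 1 × 1798 = 3598 frames.
Within the current minute: 28 × 30 + 18 − 2 = 856 (labels ;00/;01 skipped at this minute). Total = 917082 + 3598 + 856 = 921536.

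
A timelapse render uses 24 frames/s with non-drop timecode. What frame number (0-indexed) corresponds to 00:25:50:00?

37200

Total seconds to the label: (0 × 3600 + 25 × 60 + 50) = 1550.
Frame index = 1550 × 24 + 0 = 37200.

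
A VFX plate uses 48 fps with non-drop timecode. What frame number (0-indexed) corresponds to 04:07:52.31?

713887

Total seconds to the label: (4 × 3600 + 7 × 60 + 52) = 14872.
Frame index = 14872 × 48 + 31 = 713887.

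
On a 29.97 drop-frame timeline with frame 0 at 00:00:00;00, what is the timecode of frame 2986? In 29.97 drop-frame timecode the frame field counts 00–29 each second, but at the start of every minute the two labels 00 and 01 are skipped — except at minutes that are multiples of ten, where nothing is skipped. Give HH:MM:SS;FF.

Ten DF minutes hold 17982 frames, so frame 2986 lies in block 0 (frames 0–17981) with 2986 frames into that block.
The block's first minute is 1800 frames and the rest 1798 each; 2986 frames reaches minute 1, so 0 × 18 + 1 × 2 = 2 labels have been skipped so far.
Adding those back, label number 2986 + 2 = 2988 at 30 labels/s is 99 s + 18 f = 0 h 1 min 39 s frame 18, i.e. 00:01:39;18.

00:01:39;18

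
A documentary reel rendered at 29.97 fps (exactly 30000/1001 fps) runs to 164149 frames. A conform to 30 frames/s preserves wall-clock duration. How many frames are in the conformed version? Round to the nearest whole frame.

164313 frames

Frames at target rate = 164149 × (30) / (30000/1001) = 164313149/1000 ≈ 164313.149.
Nearest whole frame: 164313.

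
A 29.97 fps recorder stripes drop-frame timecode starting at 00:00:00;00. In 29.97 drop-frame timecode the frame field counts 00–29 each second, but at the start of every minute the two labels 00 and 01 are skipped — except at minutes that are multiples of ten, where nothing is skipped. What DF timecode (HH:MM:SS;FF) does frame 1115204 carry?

Each 10-minute DF block holds 10 × 60 × 30 − 9 × 2 = 17982 frames. 1115204 ÷ 17982 → 62 full blocks, remainder 320.
Within the partial block the first minute is 1800 frames and each further minute 1798, so 0 further minute boundaries passed. Total skipped labels = 18 × 62 + 2 × 0 = 1116.
Non-drop label index = 1115204 + 1116 = 1116320; at 30 labels/s that is 10:20:10:20, i.e. DF 10:20:10;20.

10:20:10;20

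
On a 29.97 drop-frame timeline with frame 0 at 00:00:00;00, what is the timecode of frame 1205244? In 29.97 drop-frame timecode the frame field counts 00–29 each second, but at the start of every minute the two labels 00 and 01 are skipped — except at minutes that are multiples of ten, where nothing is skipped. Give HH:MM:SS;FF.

Ten DF minutes hold 17982 frames, so frame 1205244 lies in block 67 (frames 1204794–1222775) with 450 frames into that block.
The block's first minute is 1800 frames and the rest 1798 each; 450 frames reaches minute 0, so 67 × 18 + 0 × 2 = 1206 labels have been skipped so far.
Adding those back, label number 1205244 + 1206 = 1206450 at 30 labels/s is 40215 s + 0 f = 11 h 10 min 15 s frame 0, i.e. 11:10:15;00.

11:10:15;00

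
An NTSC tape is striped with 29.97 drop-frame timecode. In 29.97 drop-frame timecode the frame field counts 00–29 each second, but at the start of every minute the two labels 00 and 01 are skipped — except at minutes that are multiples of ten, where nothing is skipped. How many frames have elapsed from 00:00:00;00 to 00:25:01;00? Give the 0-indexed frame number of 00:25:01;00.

As if non-drop at 30 labels/s: (0 × 3600 + 25 × 60 + 1) × 30 + 0 = 45030.
Minute boundaries passed: 25; those not divisible by 10: 25 − 2 = 23; dropped labels = 2 × 23 = 46.
Actual frame index = 45030 − 46 = 44984.

44984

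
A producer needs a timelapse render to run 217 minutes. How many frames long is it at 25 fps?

217 min = 13020 s.
Frames = 13020 × 25 = 325500.

325500 frames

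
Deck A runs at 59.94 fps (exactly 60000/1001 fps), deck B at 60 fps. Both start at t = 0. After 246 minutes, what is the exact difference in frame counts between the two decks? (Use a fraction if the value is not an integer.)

246 min = 14760 s.
A emits 60000/1001 × 14760 = 885600000/1001 frames; B emits 60 × 14760 = 885600.
Difference = 885600/1001 frames (≈ 884.7153); B is ahead of A.

885600/1001 frames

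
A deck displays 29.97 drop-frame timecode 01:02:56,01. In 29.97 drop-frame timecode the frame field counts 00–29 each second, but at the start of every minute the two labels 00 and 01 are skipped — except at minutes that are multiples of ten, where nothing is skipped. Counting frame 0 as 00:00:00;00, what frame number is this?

113169

As if non-drop at 30 labels/s: (1 × 3600 + 2 × 60 + 56) × 30 + 1 = 113281.
Minute boundaries passed: 62; those not divisible by 10: 62 − 6 = 56; dropped labels = 2 × 56 = 112.
Actual frame index = 113281 − 112 = 113169.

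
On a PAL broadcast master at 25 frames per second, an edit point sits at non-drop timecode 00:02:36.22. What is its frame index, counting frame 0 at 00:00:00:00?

frame 3922

Total seconds to the label: (0 × 3600 + 2 × 60 + 36) = 156.
Frame index = 156 × 25 + 22 = 3922.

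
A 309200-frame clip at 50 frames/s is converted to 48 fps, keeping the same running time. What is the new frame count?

296832 frames

Target frames = source frames × (target rate / source rate) = 309200 × (48)/(50) = 309200 × 24/25 = 296832.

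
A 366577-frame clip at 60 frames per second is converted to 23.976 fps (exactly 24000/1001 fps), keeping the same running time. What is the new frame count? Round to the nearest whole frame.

Frames at target rate = 366577 × (24000/1001) / (60) = 146630800/1001 ≈ 146484.316.
Nearest whole frame: 146484.

146484 frames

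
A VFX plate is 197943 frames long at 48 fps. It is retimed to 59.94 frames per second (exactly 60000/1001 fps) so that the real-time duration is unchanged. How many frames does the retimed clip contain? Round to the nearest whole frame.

247182 frames

Frames at target rate = 197943 × (60000/1001) / (48) = 247428750/1001 ≈ 247181.568.
Nearest whole frame: 247182.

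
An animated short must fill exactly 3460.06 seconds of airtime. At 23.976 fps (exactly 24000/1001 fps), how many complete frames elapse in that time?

Frames = 3460.06 × 24000/1001 = 83041440/1001 ≈ 82958.4815.
Complete frames: 82958.

82958 frames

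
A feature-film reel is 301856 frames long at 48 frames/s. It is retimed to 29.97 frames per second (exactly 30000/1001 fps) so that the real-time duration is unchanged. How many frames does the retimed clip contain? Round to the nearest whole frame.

Frames at target rate = 301856 × (30000/1001) / (48) = 188660000/1001 ≈ 188471.528.
Nearest whole frame: 188472.

188472 frames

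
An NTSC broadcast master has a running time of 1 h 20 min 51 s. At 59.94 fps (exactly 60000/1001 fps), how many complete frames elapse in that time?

1 h 20 min 51 s = 4851 s.
Frames = 4851 × 60000/1001 = 3780000/13 ≈ 290769.2308.
Complete frames: 290769.

290769 frames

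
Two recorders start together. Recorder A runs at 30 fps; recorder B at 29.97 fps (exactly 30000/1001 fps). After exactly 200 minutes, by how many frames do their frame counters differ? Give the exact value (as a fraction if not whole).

200 min = 12000 s.
A emits 30 × 12000 = 360000 frames; B emits 30000/1001 × 12000 = 360000000/1001.
Difference = 360000/1001 frames (≈ 359.6404); B is behind A.

360000/1001 frames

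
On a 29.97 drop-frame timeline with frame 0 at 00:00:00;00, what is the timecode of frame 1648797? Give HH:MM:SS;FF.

Ten DF minutes hold 17982 frames, so frame 1648797 lies in block 91 (frames 1636362–1654343) with 12435 frames into that block.
The block's first minute is 1800 frames and the rest 1798 each; 12435 frames reaches minute 6, so 91 × 18 + 6 × 2 = 1650 labels have been skipped so far.
Adding those back, label number 1648797 + 1650 = 1650447 at 30 labels/s is 55014 s + 27 f = 15 h 16 min 54 s frame 27, i.e. 15:16:54;27.

15:16:54;27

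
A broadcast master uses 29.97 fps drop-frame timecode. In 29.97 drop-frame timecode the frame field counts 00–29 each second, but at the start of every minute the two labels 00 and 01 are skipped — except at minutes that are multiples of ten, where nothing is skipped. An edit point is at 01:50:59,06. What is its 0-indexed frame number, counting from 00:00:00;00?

Complete 10-minute blocks: 11, each 17982 frames → 197802.
Remaining 0 whole minutes in the current block: 0 frames.
Within the current minute: 59 × 30 + 6 = 1776. Total = 197802 + 0 + 1776 = 199578.

199578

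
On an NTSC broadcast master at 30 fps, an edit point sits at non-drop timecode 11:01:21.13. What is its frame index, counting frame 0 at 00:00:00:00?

1190443

Total seconds to the label: (11 × 3600 + 1 × 60 + 21) = 39681.
Frame index = 39681 × 30 + 13 = 1190443.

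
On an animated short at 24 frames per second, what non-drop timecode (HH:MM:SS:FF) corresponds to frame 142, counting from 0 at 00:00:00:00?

00:00:05:22

142 ÷ 24 = 5 full seconds, remainder 22 frames.
5 s = 0 h 0 min 5 s.
Timecode: 00:00:05:22.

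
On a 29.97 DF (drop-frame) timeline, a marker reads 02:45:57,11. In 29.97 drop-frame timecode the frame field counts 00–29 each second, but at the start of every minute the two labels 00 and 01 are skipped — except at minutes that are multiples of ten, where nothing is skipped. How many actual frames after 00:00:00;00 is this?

Complete 10-minute blocks: 16, each 17982 frames → 287712.
Remaining 5 whole minutes in the current block: 1800 + 4 × 1798 = 8992 frames.
Within the current minute: 57 × 30 + 11 − 2 = 1719 (labels ;00/;01 skipped at this minute). Total = 287712 + 8992 + 1719 = 298423.

298423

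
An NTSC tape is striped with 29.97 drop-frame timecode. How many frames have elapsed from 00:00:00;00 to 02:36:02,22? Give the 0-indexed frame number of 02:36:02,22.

280600

As if non-drop at 30 labels/s: (2 × 3600 + 36 × 60 + 2) × 30 + 22 = 280882.
Minute boundaries passed: 156; those not divisible by 10: 156 − 15 = 141; dropped labels = 2 × 141 = 282.
Actual frame index = 280882 − 282 = 280600.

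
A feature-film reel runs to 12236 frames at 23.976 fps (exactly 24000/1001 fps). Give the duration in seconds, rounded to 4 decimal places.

510.3432 seconds

Running time = 12236 × 1001/24000 = 3062059/6000 s ≈ 510.3432 s.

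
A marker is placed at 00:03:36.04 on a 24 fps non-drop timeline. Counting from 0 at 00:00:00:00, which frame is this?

5188

Total seconds to the label: (0 × 3600 + 3 × 60 + 36) = 216.
Frame index = 216 × 24 + 4 = 5188.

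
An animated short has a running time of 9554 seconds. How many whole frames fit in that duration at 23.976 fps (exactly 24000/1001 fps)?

229066 frames

Frames = 9554 × 24000/1001 = 229296000/1001 ≈ 229066.9331.
Complete frames: 229066.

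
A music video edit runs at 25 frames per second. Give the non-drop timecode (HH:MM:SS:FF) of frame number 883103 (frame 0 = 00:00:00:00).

09:48:44:03

883103 ÷ 25 = 35324 full seconds, remainder 3 frames.
35324 s = 9 h 48 min 44 s.
Timecode: 09:48:44:03.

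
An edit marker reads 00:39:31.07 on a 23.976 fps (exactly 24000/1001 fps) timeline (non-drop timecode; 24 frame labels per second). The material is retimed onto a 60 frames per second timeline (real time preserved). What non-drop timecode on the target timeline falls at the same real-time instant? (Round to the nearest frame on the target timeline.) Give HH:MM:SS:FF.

Source frame index: (0×3600 + 39×60 + 31) × 24 + 7 = 56911.
Real time: 56911 / (24000/1001) = 56967911/24000 s.
Target frame: (56967911/24000) × (60) = 56967911/400 ≈ 142419.777 → 142420.
At 60 labels/s: frame 142420 → 00:39:33:40.

00:39:33:40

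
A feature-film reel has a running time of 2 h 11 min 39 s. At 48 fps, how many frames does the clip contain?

2 h 11 min 39 s = 7899 s.
Frames = 7899 × 48 = 379152.

379152 frames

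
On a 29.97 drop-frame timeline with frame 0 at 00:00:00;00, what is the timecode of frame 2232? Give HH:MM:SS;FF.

Each 10-minute DF block holds 10 × 60 × 30 − 9 × 2 = 17982 frames. 2232 ÷ 17982 → 0 full blocks, remainder 2232.
Within the partial block the first minute is 1800 frames and each further minute 1798, so 1 further minute boundary passed. Total skipped labels = 18 × 0 + 2 × 1 = 2.
Non-drop label index = 2232 + 2 = 2234; at 30 labels/s that is 00:01:14:14, i.e. DF 00:01:14;14.

00:01:14;14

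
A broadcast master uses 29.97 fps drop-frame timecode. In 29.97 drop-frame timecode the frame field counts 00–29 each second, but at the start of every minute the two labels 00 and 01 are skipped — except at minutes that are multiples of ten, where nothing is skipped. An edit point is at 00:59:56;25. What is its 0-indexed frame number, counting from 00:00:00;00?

107797

As if non-drop at 30 labels/s: (0 × 3600 + 59 × 60 + 56) × 30 + 25 = 107905.
Minute boundaries passed: 59; those not divisible by 10: 59 − 5 = 54; dropped labels = 2 × 54 = 108.
Actual frame index = 107905 − 108 = 107797.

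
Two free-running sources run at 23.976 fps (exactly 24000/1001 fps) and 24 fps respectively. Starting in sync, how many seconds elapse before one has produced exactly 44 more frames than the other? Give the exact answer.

11011/6 seconds

The gap grows by |24 − 24000/1001| = 24/1001 frames per second.
Time for a 44-frame gap: 44 ÷ (24/1001) = 11011/6 s.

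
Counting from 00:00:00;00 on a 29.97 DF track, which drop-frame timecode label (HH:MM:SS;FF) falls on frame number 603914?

Each 10-minute DF block holds 10 × 60 × 30 − 9 × 2 = 17982 frames. 603914 ÷ 17982 → 33 full blocks, remainder 10508.
Within the partial block the first minute is 1800 frames and each further minute 1798, so 5 further minute boundaries passed. Total skipped labels = 18 × 33 + 2 × 5 = 604.
Non-drop label index = 603914 + 604 = 604518; at 30 labels/s that is 05:35:50:18, i.e. DF 05:35:50;18.

05:35:50;18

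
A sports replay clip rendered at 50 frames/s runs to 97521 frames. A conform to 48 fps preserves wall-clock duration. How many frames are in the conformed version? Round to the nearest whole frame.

93620 frames

Frames at target rate = 97521 × (48) / (50) = 2340504/25 ≈ 93620.160.
Nearest whole frame: 93620.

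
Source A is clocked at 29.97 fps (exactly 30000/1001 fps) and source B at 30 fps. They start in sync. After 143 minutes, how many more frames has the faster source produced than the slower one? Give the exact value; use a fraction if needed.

1800/7 frames

143 min = 8580 s.
A emits 30000/1001 × 8580 = 1800000/7 frames; B emits 30 × 8580 = 257400.
Difference = 1800/7 frames (≈ 257.1429); B is ahead of A.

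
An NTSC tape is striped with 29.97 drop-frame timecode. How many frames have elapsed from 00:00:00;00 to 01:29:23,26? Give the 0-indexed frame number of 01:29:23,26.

160754

Complete 10-minute blocks: 8, each 17982 frames → 143856.
Remaining 9 whole minutes in the current block: 1800 + 8 × 1798 = 16184 frames.
Within the current minute: 23 × 30 + 26 − 2 = 714 (labels ;00/;01 skipped at this minute). Total = 143856 + 16184 + 714 = 160754.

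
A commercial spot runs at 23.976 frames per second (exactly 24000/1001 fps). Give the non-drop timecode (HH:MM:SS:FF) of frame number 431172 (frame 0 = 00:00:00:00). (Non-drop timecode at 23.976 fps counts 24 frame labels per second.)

431172 ÷ 24 = 17965 full seconds, remainder 12 frames.
17965 s = 4 h 59 min 25 s.
Timecode: 04:59:25:12.

04:59:25:12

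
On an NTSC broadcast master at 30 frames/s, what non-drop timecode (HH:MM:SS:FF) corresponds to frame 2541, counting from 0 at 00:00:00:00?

00:01:24:21

2541 ÷ 30 = 84 full seconds, remainder 21 frames.
84 s = 0 h 1 min 24 s.
Timecode: 00:01:24:21.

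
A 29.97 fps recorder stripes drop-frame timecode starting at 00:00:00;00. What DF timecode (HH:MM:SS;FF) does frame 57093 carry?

00:31:44;29

Ten DF minutes hold 17982 frames, so frame 57093 lies in block 3 (frames 53946–71927) with 3147 frames into that block.
The block's first minute is 1800 frames and the rest 1798 each; 3147 frames reaches minute 1, so 3 × 18 + 1 × 2 = 56 labels have been skipped so far.
Adding those back, label number 57093 + 56 = 57149 at 30 labels/s is 1904 s + 29 f = 0 h 31 min 44 s frame 29, i.e. 00:31:44;29.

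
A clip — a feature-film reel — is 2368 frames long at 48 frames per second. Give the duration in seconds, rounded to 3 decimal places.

Running time = 2368 × 1/48 = 148/3 s ≈ 49.333 s.

49.333 seconds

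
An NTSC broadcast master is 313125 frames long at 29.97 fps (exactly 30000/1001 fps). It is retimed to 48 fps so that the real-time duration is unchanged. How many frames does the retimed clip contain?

501501 frames

Target frames = source frames × (target rate / source rate) = 313125 × (48)/(30000/1001) = 313125 × 1001/625 = 501501.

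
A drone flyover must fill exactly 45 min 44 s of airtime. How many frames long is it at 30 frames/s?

82320 frames

45 min 44 s = 2744 s.
Frames = 2744 × 30 = 82320.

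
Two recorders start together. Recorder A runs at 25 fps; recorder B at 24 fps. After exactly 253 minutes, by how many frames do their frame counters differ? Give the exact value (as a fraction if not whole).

253 min = 15180 s.
A emits 25 × 15180 = 379500 frames; B emits 24 × 15180 = 364320.
Difference = 15180 frames; B is behind A.

15180 frames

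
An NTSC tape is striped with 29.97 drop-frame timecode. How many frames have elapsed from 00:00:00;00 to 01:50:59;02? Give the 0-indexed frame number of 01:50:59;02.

As if non-drop at 30 labels/s: (1 × 3600 + 50 × 60 + 59) × 30 + 2 = 199772.
Minute boundaries passed: 110; those not divisible by 10: 110 − 11 = 99; dropped labels = 2 × 99 = 198.
Actual frame index = 199772 − 198 = 199574.

199574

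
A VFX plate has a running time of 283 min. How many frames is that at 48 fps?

283 min = 16980 s.
Frames = 16980 × 48 = 815040.

815040 frames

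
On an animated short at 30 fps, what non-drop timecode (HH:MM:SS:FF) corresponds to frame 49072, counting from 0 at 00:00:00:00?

00:27:15:22

49072 ÷ 30 = 1635 full seconds, remainder 22 frames.
1635 s = 0 h 27 min 15 s.
Timecode: 00:27:15:22.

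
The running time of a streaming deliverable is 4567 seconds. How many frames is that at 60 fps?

274020 frames

Frames = 4567 × 60 = 274020.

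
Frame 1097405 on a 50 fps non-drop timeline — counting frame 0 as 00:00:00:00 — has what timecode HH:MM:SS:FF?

1097405 ÷ 50 = 21948 full seconds, remainder 5 frames.
21948 s = 6 h 5 min 48 s.
Timecode: 06:05:48:05.

06:05:48:05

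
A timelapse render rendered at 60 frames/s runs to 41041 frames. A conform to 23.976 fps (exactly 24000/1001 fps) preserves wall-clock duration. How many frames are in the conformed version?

Target frames = source frames × (target rate / source rate) = 41041 × (24000/1001)/(60) = 41041 × 400/1001 = 16400.

16400 frames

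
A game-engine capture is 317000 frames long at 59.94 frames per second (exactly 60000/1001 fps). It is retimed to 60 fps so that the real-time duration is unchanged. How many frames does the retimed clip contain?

317317 frames

Target frames = source frames × (target rate / source rate) = 317000 × (60)/(60000/1001) = 317000 × 1001/1000 = 317317.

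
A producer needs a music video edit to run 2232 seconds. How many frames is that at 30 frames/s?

Frames = 2232 × 30 = 66960.

66960 frames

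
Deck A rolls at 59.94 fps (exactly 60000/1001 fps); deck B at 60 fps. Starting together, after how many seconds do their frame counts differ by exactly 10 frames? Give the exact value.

The gap grows by |60 − 60000/1001| = 60/1001 frames per second.
Time for a 10-frame gap: 10 ÷ (60/1001) = 1001/6 s.

1001/6 seconds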